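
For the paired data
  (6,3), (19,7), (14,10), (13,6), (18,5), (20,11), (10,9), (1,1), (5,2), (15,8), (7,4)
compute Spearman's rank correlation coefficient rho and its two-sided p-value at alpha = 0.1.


Step 1: Rank x and y separately (midranks; no ties here).
rank(x): 6->3, 19->10, 14->7, 13->6, 18->9, 20->11, 10->5, 1->1, 5->2, 15->8, 7->4
rank(y): 3->3, 7->7, 10->10, 6->6, 5->5, 11->11, 9->9, 1->1, 2->2, 8->8, 4->4
Step 2: d_i = R_x(i) - R_y(i); compute d_i^2.
  (3-3)^2=0, (10-7)^2=9, (7-10)^2=9, (6-6)^2=0, (9-5)^2=16, (11-11)^2=0, (5-9)^2=16, (1-1)^2=0, (2-2)^2=0, (8-8)^2=0, (4-4)^2=0
sum(d^2) = 50.
Step 3: rho = 1 - 6*50 / (11*(11^2 - 1)) = 1 - 300/1320 = 0.772727.
Step 4: Under H0, t = rho * sqrt((n-2)/(1-rho^2)) = 3.6522 ~ t(9).
Step 5: Two-sided p-value from the t-distribution with 9 df = 0.005299.
Step 6: alpha = 0.1. reject H0.

rho = 0.7727, p = 0.005299, reject H0 at alpha = 0.1.


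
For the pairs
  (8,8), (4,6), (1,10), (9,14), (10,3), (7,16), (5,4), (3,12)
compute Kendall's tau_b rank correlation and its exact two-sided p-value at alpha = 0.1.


Step 1: Enumerate the 28 unordered pairs (i,j) with i<j and classify each by sign(x_j-x_i) * sign(y_j-y_i).
  (1,2):dx=-4,dy=-2->C; (1,3):dx=-7,dy=+2->D; (1,4):dx=+1,dy=+6->C; (1,5):dx=+2,dy=-5->D
  (1,6):dx=-1,dy=+8->D; (1,7):dx=-3,dy=-4->C; (1,8):dx=-5,dy=+4->D; (2,3):dx=-3,dy=+4->D
  (2,4):dx=+5,dy=+8->C; (2,5):dx=+6,dy=-3->D; (2,6):dx=+3,dy=+10->C; (2,7):dx=+1,dy=-2->D
  (2,8):dx=-1,dy=+6->D; (3,4):dx=+8,dy=+4->C; (3,5):dx=+9,dy=-7->D; (3,6):dx=+6,dy=+6->C
  (3,7):dx=+4,dy=-6->D; (3,8):dx=+2,dy=+2->C; (4,5):dx=+1,dy=-11->D; (4,6):dx=-2,dy=+2->D
  (4,7):dx=-4,dy=-10->C; (4,8):dx=-6,dy=-2->C; (5,6):dx=-3,dy=+13->D; (5,7):dx=-5,dy=+1->D
  (5,8):dx=-7,dy=+9->D; (6,7):dx=-2,dy=-12->C; (6,8):dx=-4,dy=-4->C; (7,8):dx=-2,dy=+8->D
Step 2: C = 12, D = 16, total pairs = 28.
Step 3: tau = (C - D)/(n(n-1)/2) = (12 - 16)/28 = -0.142857.
Step 4: Exact two-sided p-value (enumerate n! = 40320 permutations of y under H0): p = 0.719544.
Step 5: alpha = 0.1. fail to reject H0.

tau_b = -0.1429 (C=12, D=16), p = 0.719544, fail to reject H0.


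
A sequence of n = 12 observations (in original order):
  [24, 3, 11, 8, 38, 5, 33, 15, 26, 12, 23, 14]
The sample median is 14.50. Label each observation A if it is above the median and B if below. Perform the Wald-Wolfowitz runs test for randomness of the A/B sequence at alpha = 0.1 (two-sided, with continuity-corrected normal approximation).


Step 1: Compute median = 14.50; label A = above, B = below.
Labels in order: ABBBABAAABAB  (n_A = 6, n_B = 6)
Step 2: Count runs R = 8.
Step 3: Under H0 (random ordering), E[R] = 2*n_A*n_B/(n_A+n_B) + 1 = 2*6*6/12 + 1 = 7.0000.
        Var[R] = 2*n_A*n_B*(2*n_A*n_B - n_A - n_B) / ((n_A+n_B)^2 * (n_A+n_B-1)) = 4320/1584 = 2.7273.
        SD[R] = 1.6514.
Step 4: Continuity-corrected z = (R - 0.5 - E[R]) / SD[R] = (8 - 0.5 - 7.0000) / 1.6514 = 0.3028.
Step 5: Two-sided p-value via normal approximation = 2*(1 - Phi(|z|)) = 0.762069.
Step 6: alpha = 0.1. fail to reject H0.

R = 8, z = 0.3028, p = 0.762069, fail to reject H0.


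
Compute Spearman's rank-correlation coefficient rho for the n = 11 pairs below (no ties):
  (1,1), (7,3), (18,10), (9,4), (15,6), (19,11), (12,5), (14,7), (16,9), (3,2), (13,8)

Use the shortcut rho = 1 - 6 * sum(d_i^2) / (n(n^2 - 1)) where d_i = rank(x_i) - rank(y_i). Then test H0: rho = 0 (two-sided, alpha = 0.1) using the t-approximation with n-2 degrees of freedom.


Step 1: Rank x and y separately (midranks; no ties here).
rank(x): 1->1, 7->3, 18->10, 9->4, 15->8, 19->11, 12->5, 14->7, 16->9, 3->2, 13->6
rank(y): 1->1, 3->3, 10->10, 4->4, 6->6, 11->11, 5->5, 7->7, 9->9, 2->2, 8->8
Step 2: d_i = R_x(i) - R_y(i); compute d_i^2.
  (1-1)^2=0, (3-3)^2=0, (10-10)^2=0, (4-4)^2=0, (8-6)^2=4, (11-11)^2=0, (5-5)^2=0, (7-7)^2=0, (9-9)^2=0, (2-2)^2=0, (6-8)^2=4
sum(d^2) = 8.
Step 3: rho = 1 - 6*8 / (11*(11^2 - 1)) = 1 - 48/1320 = 0.963636.
Step 4: Under H0, t = rho * sqrt((n-2)/(1-rho^2)) = 10.8186 ~ t(9).
Step 5: Two-sided p-value from the t-distribution with 9 df = 0.000002.
Step 6: alpha = 0.1. reject H0.

rho = 0.9636, p = 0.000002, reject H0 at alpha = 0.1.


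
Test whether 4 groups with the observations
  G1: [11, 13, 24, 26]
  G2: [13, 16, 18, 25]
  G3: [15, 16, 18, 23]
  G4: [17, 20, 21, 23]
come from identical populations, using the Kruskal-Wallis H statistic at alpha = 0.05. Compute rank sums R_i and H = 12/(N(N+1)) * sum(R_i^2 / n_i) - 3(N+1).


Step 1: Combine all N = 16 observations and assign midranks.
sorted (value, group, rank): (11,G1,1), (13,G1,2.5), (13,G2,2.5), (15,G3,4), (16,G2,5.5), (16,G3,5.5), (17,G4,7), (18,G2,8.5), (18,G3,8.5), (20,G4,10), (21,G4,11), (23,G3,12.5), (23,G4,12.5), (24,G1,14), (25,G2,15), (26,G1,16)
Step 2: Sum ranks within each group.
R_1 = 33.5 (n_1 = 4)
R_2 = 31.5 (n_2 = 4)
R_3 = 30.5 (n_3 = 4)
R_4 = 40.5 (n_4 = 4)
Step 3: H = 12/(N(N+1)) * sum(R_i^2/n_i) - 3(N+1)
     = 12/(16*17) * (33.5^2/4 + 31.5^2/4 + 30.5^2/4 + 40.5^2/4) - 3*17
     = 0.044118 * 1171.25 - 51
     = 0.672794.
Step 4: Ties present; correction factor C = 1 - 24/(16^3 - 16) = 0.994118. Corrected H = 0.672794 / 0.994118 = 0.676775.
Step 5: Under H0, H ~ chi^2(3); p-value = 0.878653.
Step 6: alpha = 0.05. fail to reject H0.

H = 0.6768, df = 3, p = 0.878653, fail to reject H0.


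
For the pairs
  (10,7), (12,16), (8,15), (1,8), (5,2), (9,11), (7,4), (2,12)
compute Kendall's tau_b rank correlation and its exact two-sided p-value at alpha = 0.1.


Step 1: Enumerate the 28 unordered pairs (i,j) with i<j and classify each by sign(x_j-x_i) * sign(y_j-y_i).
  (1,2):dx=+2,dy=+9->C; (1,3):dx=-2,dy=+8->D; (1,4):dx=-9,dy=+1->D; (1,5):dx=-5,dy=-5->C
  (1,6):dx=-1,dy=+4->D; (1,7):dx=-3,dy=-3->C; (1,8):dx=-8,dy=+5->D; (2,3):dx=-4,dy=-1->C
  (2,4):dx=-11,dy=-8->C; (2,5):dx=-7,dy=-14->C; (2,6):dx=-3,dy=-5->C; (2,7):dx=-5,dy=-12->C
  (2,8):dx=-10,dy=-4->C; (3,4):dx=-7,dy=-7->C; (3,5):dx=-3,dy=-13->C; (3,6):dx=+1,dy=-4->D
  (3,7):dx=-1,dy=-11->C; (3,8):dx=-6,dy=-3->C; (4,5):dx=+4,dy=-6->D; (4,6):dx=+8,dy=+3->C
  (4,7):dx=+6,dy=-4->D; (4,8):dx=+1,dy=+4->C; (5,6):dx=+4,dy=+9->C; (5,7):dx=+2,dy=+2->C
  (5,8):dx=-3,dy=+10->D; (6,7):dx=-2,dy=-7->C; (6,8):dx=-7,dy=+1->D; (7,8):dx=-5,dy=+8->D
Step 2: C = 18, D = 10, total pairs = 28.
Step 3: tau = (C - D)/(n(n-1)/2) = (18 - 10)/28 = 0.285714.
Step 4: Exact two-sided p-value (enumerate n! = 40320 permutations of y under H0): p = 0.398760.
Step 5: alpha = 0.1. fail to reject H0.

tau_b = 0.2857 (C=18, D=10), p = 0.398760, fail to reject H0.


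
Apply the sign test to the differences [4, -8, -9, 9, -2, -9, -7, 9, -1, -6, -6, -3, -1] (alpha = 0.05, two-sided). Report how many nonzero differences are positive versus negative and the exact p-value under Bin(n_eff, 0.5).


Step 1: Discard zero differences. Original n = 13; n_eff = number of nonzero differences = 13.
Nonzero differences (with sign): +4, -8, -9, +9, -2, -9, -7, +9, -1, -6, -6, -3, -1
Step 2: Count signs: positive = 3, negative = 10.
Step 3: Under H0: P(positive) = 0.5, so the number of positives S ~ Bin(13, 0.5).
Step 4: Two-sided exact p-value = sum of Bin(13,0.5) probabilities at or below the observed probability = 0.092285.
Step 5: alpha = 0.05. fail to reject H0.

n_eff = 13, pos = 3, neg = 10, p = 0.092285, fail to reject H0.


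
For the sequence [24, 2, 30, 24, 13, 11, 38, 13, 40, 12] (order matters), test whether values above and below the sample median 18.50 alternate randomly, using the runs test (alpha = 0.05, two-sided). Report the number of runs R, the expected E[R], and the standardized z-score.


Step 1: Compute median = 18.50; label A = above, B = below.
Labels in order: ABAABBABAB  (n_A = 5, n_B = 5)
Step 2: Count runs R = 8.
Step 3: Under H0 (random ordering), E[R] = 2*n_A*n_B/(n_A+n_B) + 1 = 2*5*5/10 + 1 = 6.0000.
        Var[R] = 2*n_A*n_B*(2*n_A*n_B - n_A - n_B) / ((n_A+n_B)^2 * (n_A+n_B-1)) = 2000/900 = 2.2222.
        SD[R] = 1.4907.
Step 4: Continuity-corrected z = (R - 0.5 - E[R]) / SD[R] = (8 - 0.5 - 6.0000) / 1.4907 = 1.0062.
Step 5: Two-sided p-value via normal approximation = 2*(1 - Phi(|z|)) = 0.314305.
Step 6: alpha = 0.05. fail to reject H0.

R = 8, z = 1.0062, p = 0.314305, fail to reject H0.


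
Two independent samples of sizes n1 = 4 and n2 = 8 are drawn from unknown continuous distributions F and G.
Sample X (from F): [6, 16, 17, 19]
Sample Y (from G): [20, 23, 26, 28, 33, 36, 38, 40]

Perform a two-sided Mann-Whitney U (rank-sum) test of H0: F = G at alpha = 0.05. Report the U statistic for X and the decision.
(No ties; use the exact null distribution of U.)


Step 1: Combine and sort all 12 observations; assign midranks.
sorted (value, group): (6,X), (16,X), (17,X), (19,X), (20,Y), (23,Y), (26,Y), (28,Y), (33,Y), (36,Y), (38,Y), (40,Y)
ranks: 6->1, 16->2, 17->3, 19->4, 20->5, 23->6, 26->7, 28->8, 33->9, 36->10, 38->11, 40->12
Step 2: Rank sum for X: R1 = 1 + 2 + 3 + 4 = 10.
Step 3: U_X = R1 - n1(n1+1)/2 = 10 - 4*5/2 = 10 - 10 = 0.
       U_Y = n1*n2 - U_X = 32 - 0 = 32.
Step 4: No ties, so the exact null distribution of U (based on enumerating the C(12,4) = 495 equally likely rank assignments) gives the two-sided p-value.
Step 5: p-value = 0.004040; compare to alpha = 0.05. reject H0.

U_X = 0, p = 0.004040, reject H0 at alpha = 0.05.


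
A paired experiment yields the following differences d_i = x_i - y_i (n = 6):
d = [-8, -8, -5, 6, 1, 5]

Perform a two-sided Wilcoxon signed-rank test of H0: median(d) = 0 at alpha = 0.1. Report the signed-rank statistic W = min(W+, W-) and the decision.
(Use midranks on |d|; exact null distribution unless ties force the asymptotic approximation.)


Step 1: Drop any zero differences (none here) and take |d_i|.
|d| = [8, 8, 5, 6, 1, 5]
Step 2: Midrank |d_i| (ties get averaged ranks).
ranks: |8|->5.5, |8|->5.5, |5|->2.5, |6|->4, |1|->1, |5|->2.5
Step 3: Attach original signs; sum ranks with positive sign and with negative sign.
W+ = 4 + 1 + 2.5 = 7.5
W- = 5.5 + 5.5 + 2.5 = 13.5
(Check: W+ + W- = 21 should equal n(n+1)/2 = 21.)
Step 4: Test statistic W = min(W+, W-) = 7.5.
Step 5: Ties in |d|, so use the tie-corrected normal approximation.
        E[W] = n(n+1)/4 = 6*7/4 = 10.5.
        Tie groups: |d|=5 (t=2), |d|=8 (t=2); sum(t^3 - t) = 12.
        Var[W] = n(n+1)(2n+1)/24 - sum(t^3-t)/48 = 546/24 - 12/48 = 22.5.
        z = (W - E[W]) / sqrt(Var[W]) = (7.5 - 10.5) / 4.7434 = -0.6325.
        Two-sided p = 2*Phi(z) = 0.527089.
Step 6: alpha = 0.1. fail to reject H0.

W+ = 7.5, W- = 13.5, W = min = 7.5, p = 0.527089, fail to reject H0.


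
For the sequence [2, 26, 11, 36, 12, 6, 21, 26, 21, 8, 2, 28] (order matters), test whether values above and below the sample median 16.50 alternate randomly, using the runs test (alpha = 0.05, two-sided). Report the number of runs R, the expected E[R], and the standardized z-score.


Step 1: Compute median = 16.50; label A = above, B = below.
Labels in order: BABABBAAABBA  (n_A = 6, n_B = 6)
Step 2: Count runs R = 8.
Step 3: Under H0 (random ordering), E[R] = 2*n_A*n_B/(n_A+n_B) + 1 = 2*6*6/12 + 1 = 7.0000.
        Var[R] = 2*n_A*n_B*(2*n_A*n_B - n_A - n_B) / ((n_A+n_B)^2 * (n_A+n_B-1)) = 4320/1584 = 2.7273.
        SD[R] = 1.6514.
Step 4: Continuity-corrected z = (R - 0.5 - E[R]) / SD[R] = (8 - 0.5 - 7.0000) / 1.6514 = 0.3028.
Step 5: Two-sided p-value via normal approximation = 2*(1 - Phi(|z|)) = 0.762069.
Step 6: alpha = 0.05. fail to reject H0.

R = 8, z = 0.3028, p = 0.762069, fail to reject H0.


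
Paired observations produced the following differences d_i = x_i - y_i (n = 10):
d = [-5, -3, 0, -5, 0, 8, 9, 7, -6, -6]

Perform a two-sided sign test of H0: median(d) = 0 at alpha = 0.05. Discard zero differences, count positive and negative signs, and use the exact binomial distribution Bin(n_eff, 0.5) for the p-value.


Step 1: Discard zero differences. Original n = 10; n_eff = number of nonzero differences = 8.
Nonzero differences (with sign): -5, -3, -5, +8, +9, +7, -6, -6
Step 2: Count signs: positive = 3, negative = 5.
Step 3: Under H0: P(positive) = 0.5, so the number of positives S ~ Bin(8, 0.5).
Step 4: Two-sided exact p-value = sum of Bin(8,0.5) probabilities at or below the observed probability = 0.726562.
Step 5: alpha = 0.05. fail to reject H0.

n_eff = 8, pos = 3, neg = 5, p = 0.726562, fail to reject H0.


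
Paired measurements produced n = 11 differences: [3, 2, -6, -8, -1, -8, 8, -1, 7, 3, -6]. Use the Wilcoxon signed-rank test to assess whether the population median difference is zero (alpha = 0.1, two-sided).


Step 1: Drop any zero differences (none here) and take |d_i|.
|d| = [3, 2, 6, 8, 1, 8, 8, 1, 7, 3, 6]
Step 2: Midrank |d_i| (ties get averaged ranks).
ranks: |3|->4.5, |2|->3, |6|->6.5, |8|->10, |1|->1.5, |8|->10, |8|->10, |1|->1.5, |7|->8, |3|->4.5, |6|->6.5
Step 3: Attach original signs; sum ranks with positive sign and with negative sign.
W+ = 4.5 + 3 + 10 + 8 + 4.5 = 30
W- = 6.5 + 10 + 1.5 + 10 + 1.5 + 6.5 = 36
(Check: W+ + W- = 66 should equal n(n+1)/2 = 66.)
Step 4: Test statistic W = min(W+, W-) = 30.
Step 5: Ties in |d|, so use the tie-corrected normal approximation.
        E[W] = n(n+1)/4 = 11*12/4 = 33.
        Tie groups: |d|=1 (t=2), |d|=3 (t=2), |d|=6 (t=2), |d|=8 (t=3); sum(t^3 - t) = 42.
        Var[W] = n(n+1)(2n+1)/24 - sum(t^3-t)/48 = 3036/24 - 42/48 = 125.625.
        z = (W - E[W]) / sqrt(Var[W]) = (30 - 33) / 11.2083 = -0.2677.
        Two-sided p = 2*Phi(z) = 0.788961.
Step 6: alpha = 0.1. fail to reject H0.

W+ = 30, W- = 36, W = min = 30, p = 0.788961, fail to reject H0.


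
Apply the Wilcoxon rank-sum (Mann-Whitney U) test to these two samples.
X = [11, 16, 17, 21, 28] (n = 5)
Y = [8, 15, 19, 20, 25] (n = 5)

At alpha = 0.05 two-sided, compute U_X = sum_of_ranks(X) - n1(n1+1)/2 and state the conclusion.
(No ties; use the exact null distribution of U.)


Step 1: Combine and sort all 10 observations; assign midranks.
sorted (value, group): (8,Y), (11,X), (15,Y), (16,X), (17,X), (19,Y), (20,Y), (21,X), (25,Y), (28,X)
ranks: 8->1, 11->2, 15->3, 16->4, 17->5, 19->6, 20->7, 21->8, 25->9, 28->10
Step 2: Rank sum for X: R1 = 2 + 4 + 5 + 8 + 10 = 29.
Step 3: U_X = R1 - n1(n1+1)/2 = 29 - 5*6/2 = 29 - 15 = 14.
       U_Y = n1*n2 - U_X = 25 - 14 = 11.
Step 4: No ties, so the exact null distribution of U (based on enumerating the C(10,5) = 252 equally likely rank assignments) gives the two-sided p-value.
Step 5: p-value = 0.841270; compare to alpha = 0.05. fail to reject H0.

U_X = 14, p = 0.841270, fail to reject H0 at alpha = 0.05.


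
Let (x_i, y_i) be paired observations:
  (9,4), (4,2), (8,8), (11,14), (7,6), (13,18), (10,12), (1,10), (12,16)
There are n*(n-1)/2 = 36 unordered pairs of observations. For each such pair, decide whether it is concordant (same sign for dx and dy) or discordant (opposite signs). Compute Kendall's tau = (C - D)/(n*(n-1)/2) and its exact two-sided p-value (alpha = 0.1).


Step 1: Enumerate the 36 unordered pairs (i,j) with i<j and classify each by sign(x_j-x_i) * sign(y_j-y_i).
  (1,2):dx=-5,dy=-2->C; (1,3):dx=-1,dy=+4->D; (1,4):dx=+2,dy=+10->C; (1,5):dx=-2,dy=+2->D
  (1,6):dx=+4,dy=+14->C; (1,7):dx=+1,dy=+8->C; (1,8):dx=-8,dy=+6->D; (1,9):dx=+3,dy=+12->C
  (2,3):dx=+4,dy=+6->C; (2,4):dx=+7,dy=+12->C; (2,5):dx=+3,dy=+4->C; (2,6):dx=+9,dy=+16->C
  (2,7):dx=+6,dy=+10->C; (2,8):dx=-3,dy=+8->D; (2,9):dx=+8,dy=+14->C; (3,4):dx=+3,dy=+6->C
  (3,5):dx=-1,dy=-2->C; (3,6):dx=+5,dy=+10->C; (3,7):dx=+2,dy=+4->C; (3,8):dx=-7,dy=+2->D
  (3,9):dx=+4,dy=+8->C; (4,5):dx=-4,dy=-8->C; (4,6):dx=+2,dy=+4->C; (4,7):dx=-1,dy=-2->C
  (4,8):dx=-10,dy=-4->C; (4,9):dx=+1,dy=+2->C; (5,6):dx=+6,dy=+12->C; (5,7):dx=+3,dy=+6->C
  (5,8):dx=-6,dy=+4->D; (5,9):dx=+5,dy=+10->C; (6,7):dx=-3,dy=-6->C; (6,8):dx=-12,dy=-8->C
  (6,9):dx=-1,dy=-2->C; (7,8):dx=-9,dy=-2->C; (7,9):dx=+2,dy=+4->C; (8,9):dx=+11,dy=+6->C
Step 2: C = 30, D = 6, total pairs = 36.
Step 3: tau = (C - D)/(n(n-1)/2) = (30 - 6)/36 = 0.666667.
Step 4: Exact two-sided p-value (enumerate n! = 362880 permutations of y under H0): p = 0.012665.
Step 5: alpha = 0.1. reject H0.

tau_b = 0.6667 (C=30, D=6), p = 0.012665, reject H0.


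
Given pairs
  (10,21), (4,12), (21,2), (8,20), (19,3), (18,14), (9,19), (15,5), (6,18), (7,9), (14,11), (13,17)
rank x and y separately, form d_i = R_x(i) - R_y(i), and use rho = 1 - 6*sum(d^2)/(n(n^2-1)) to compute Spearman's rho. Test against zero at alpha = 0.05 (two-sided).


Step 1: Rank x and y separately (midranks; no ties here).
rank(x): 10->6, 4->1, 21->12, 8->4, 19->11, 18->10, 9->5, 15->9, 6->2, 7->3, 14->8, 13->7
rank(y): 21->12, 12->6, 2->1, 20->11, 3->2, 14->7, 19->10, 5->3, 18->9, 9->4, 11->5, 17->8
Step 2: d_i = R_x(i) - R_y(i); compute d_i^2.
  (6-12)^2=36, (1-6)^2=25, (12-1)^2=121, (4-11)^2=49, (11-2)^2=81, (10-7)^2=9, (5-10)^2=25, (9-3)^2=36, (2-9)^2=49, (3-4)^2=1, (8-5)^2=9, (7-8)^2=1
sum(d^2) = 442.
Step 3: rho = 1 - 6*442 / (12*(12^2 - 1)) = 1 - 2652/1716 = -0.545455.
Step 4: Under H0, t = rho * sqrt((n-2)/(1-rho^2)) = -2.0580 ~ t(10).
Step 5: Two-sided p-value from the t-distribution with 10 df = 0.066612.
Step 6: alpha = 0.05. fail to reject H0.

rho = -0.5455, p = 0.066612, fail to reject H0 at alpha = 0.05.


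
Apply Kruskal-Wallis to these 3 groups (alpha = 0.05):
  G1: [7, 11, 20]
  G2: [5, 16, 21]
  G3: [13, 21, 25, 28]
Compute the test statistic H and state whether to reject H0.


Step 1: Combine all N = 10 observations and assign midranks.
sorted (value, group, rank): (5,G2,1), (7,G1,2), (11,G1,3), (13,G3,4), (16,G2,5), (20,G1,6), (21,G2,7.5), (21,G3,7.5), (25,G3,9), (28,G3,10)
Step 2: Sum ranks within each group.
R_1 = 11 (n_1 = 3)
R_2 = 13.5 (n_2 = 3)
R_3 = 30.5 (n_3 = 4)
Step 3: H = 12/(N(N+1)) * sum(R_i^2/n_i) - 3(N+1)
     = 12/(10*11) * (11^2/3 + 13.5^2/3 + 30.5^2/4) - 3*11
     = 0.109091 * 333.646 - 33
     = 3.397727.
Step 4: Ties present; correction factor C = 1 - 6/(10^3 - 10) = 0.993939. Corrected H = 3.397727 / 0.993939 = 3.418445.
Step 5: Under H0, H ~ chi^2(2); p-value = 0.181006.
Step 6: alpha = 0.05. fail to reject H0.

H = 3.4184, df = 2, p = 0.181006, fail to reject H0.


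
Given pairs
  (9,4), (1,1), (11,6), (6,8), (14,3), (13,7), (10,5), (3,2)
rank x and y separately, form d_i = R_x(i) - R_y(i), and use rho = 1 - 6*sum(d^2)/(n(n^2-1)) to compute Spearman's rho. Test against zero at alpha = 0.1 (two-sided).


Step 1: Rank x and y separately (midranks; no ties here).
rank(x): 9->4, 1->1, 11->6, 6->3, 14->8, 13->7, 10->5, 3->2
rank(y): 4->4, 1->1, 6->6, 8->8, 3->3, 7->7, 5->5, 2->2
Step 2: d_i = R_x(i) - R_y(i); compute d_i^2.
  (4-4)^2=0, (1-1)^2=0, (6-6)^2=0, (3-8)^2=25, (8-3)^2=25, (7-7)^2=0, (5-5)^2=0, (2-2)^2=0
sum(d^2) = 50.
Step 3: rho = 1 - 6*50 / (8*(8^2 - 1)) = 1 - 300/504 = 0.404762.
Step 4: Under H0, t = rho * sqrt((n-2)/(1-rho^2)) = 1.0842 ~ t(6).
Step 5: Two-sided p-value from the t-distribution with 6 df = 0.319889.
Step 6: alpha = 0.1. fail to reject H0.

rho = 0.4048, p = 0.319889, fail to reject H0 at alpha = 0.1.


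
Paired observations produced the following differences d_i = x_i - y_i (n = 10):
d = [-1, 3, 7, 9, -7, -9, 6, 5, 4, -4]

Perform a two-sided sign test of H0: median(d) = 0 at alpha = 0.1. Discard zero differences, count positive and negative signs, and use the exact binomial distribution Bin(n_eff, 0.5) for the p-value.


Step 1: Discard zero differences. Original n = 10; n_eff = number of nonzero differences = 10.
Nonzero differences (with sign): -1, +3, +7, +9, -7, -9, +6, +5, +4, -4
Step 2: Count signs: positive = 6, negative = 4.
Step 3: Under H0: P(positive) = 0.5, so the number of positives S ~ Bin(10, 0.5).
Step 4: Two-sided exact p-value = sum of Bin(10,0.5) probabilities at or below the observed probability = 0.753906.
Step 5: alpha = 0.1. fail to reject H0.

n_eff = 10, pos = 6, neg = 4, p = 0.753906, fail to reject H0.


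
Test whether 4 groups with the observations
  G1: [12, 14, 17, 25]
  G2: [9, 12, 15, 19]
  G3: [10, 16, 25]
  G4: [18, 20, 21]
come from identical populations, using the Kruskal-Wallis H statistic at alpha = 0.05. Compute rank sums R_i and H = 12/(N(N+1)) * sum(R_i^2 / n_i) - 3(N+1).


Step 1: Combine all N = 14 observations and assign midranks.
sorted (value, group, rank): (9,G2,1), (10,G3,2), (12,G1,3.5), (12,G2,3.5), (14,G1,5), (15,G2,6), (16,G3,7), (17,G1,8), (18,G4,9), (19,G2,10), (20,G4,11), (21,G4,12), (25,G1,13.5), (25,G3,13.5)
Step 2: Sum ranks within each group.
R_1 = 30 (n_1 = 4)
R_2 = 20.5 (n_2 = 4)
R_3 = 22.5 (n_3 = 3)
R_4 = 32 (n_4 = 3)
Step 3: H = 12/(N(N+1)) * sum(R_i^2/n_i) - 3(N+1)
     = 12/(14*15) * (30^2/4 + 20.5^2/4 + 22.5^2/3 + 32^2/3) - 3*15
     = 0.057143 * 840.146 - 45
     = 3.008333.
Step 4: Ties present; correction factor C = 1 - 12/(14^3 - 14) = 0.995604. Corrected H = 3.008333 / 0.995604 = 3.021615.
Step 5: Under H0, H ~ chi^2(3); p-value = 0.388305.
Step 6: alpha = 0.05. fail to reject H0.

H = 3.0216, df = 3, p = 0.388305, fail to reject H0.


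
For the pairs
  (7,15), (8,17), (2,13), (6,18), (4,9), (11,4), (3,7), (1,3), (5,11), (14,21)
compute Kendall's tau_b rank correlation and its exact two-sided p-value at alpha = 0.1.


Step 1: Enumerate the 45 unordered pairs (i,j) with i<j and classify each by sign(x_j-x_i) * sign(y_j-y_i).
  (1,2):dx=+1,dy=+2->C; (1,3):dx=-5,dy=-2->C; (1,4):dx=-1,dy=+3->D; (1,5):dx=-3,dy=-6->C
  (1,6):dx=+4,dy=-11->D; (1,7):dx=-4,dy=-8->C; (1,8):dx=-6,dy=-12->C; (1,9):dx=-2,dy=-4->C
  (1,10):dx=+7,dy=+6->C; (2,3):dx=-6,dy=-4->C; (2,4):dx=-2,dy=+1->D; (2,5):dx=-4,dy=-8->C
  (2,6):dx=+3,dy=-13->D; (2,7):dx=-5,dy=-10->C; (2,8):dx=-7,dy=-14->C; (2,9):dx=-3,dy=-6->C
  (2,10):dx=+6,dy=+4->C; (3,4):dx=+4,dy=+5->C; (3,5):dx=+2,dy=-4->D; (3,6):dx=+9,dy=-9->D
  (3,7):dx=+1,dy=-6->D; (3,8):dx=-1,dy=-10->C; (3,9):dx=+3,dy=-2->D; (3,10):dx=+12,dy=+8->C
  (4,5):dx=-2,dy=-9->C; (4,6):dx=+5,dy=-14->D; (4,7):dx=-3,dy=-11->C; (4,8):dx=-5,dy=-15->C
  (4,9):dx=-1,dy=-7->C; (4,10):dx=+8,dy=+3->C; (5,6):dx=+7,dy=-5->D; (5,7):dx=-1,dy=-2->C
  (5,8):dx=-3,dy=-6->C; (5,9):dx=+1,dy=+2->C; (5,10):dx=+10,dy=+12->C; (6,7):dx=-8,dy=+3->D
  (6,8):dx=-10,dy=-1->C; (6,9):dx=-6,dy=+7->D; (6,10):dx=+3,dy=+17->C; (7,8):dx=-2,dy=-4->C
  (7,9):dx=+2,dy=+4->C; (7,10):dx=+11,dy=+14->C; (8,9):dx=+4,dy=+8->C; (8,10):dx=+13,dy=+18->C
  (9,10):dx=+9,dy=+10->C
Step 2: C = 33, D = 12, total pairs = 45.
Step 3: tau = (C - D)/(n(n-1)/2) = (33 - 12)/45 = 0.466667.
Step 4: Exact two-sided p-value (enumerate n! = 3628800 permutations of y under H0): p = 0.072550.
Step 5: alpha = 0.1. reject H0.

tau_b = 0.4667 (C=33, D=12), p = 0.072550, reject H0.


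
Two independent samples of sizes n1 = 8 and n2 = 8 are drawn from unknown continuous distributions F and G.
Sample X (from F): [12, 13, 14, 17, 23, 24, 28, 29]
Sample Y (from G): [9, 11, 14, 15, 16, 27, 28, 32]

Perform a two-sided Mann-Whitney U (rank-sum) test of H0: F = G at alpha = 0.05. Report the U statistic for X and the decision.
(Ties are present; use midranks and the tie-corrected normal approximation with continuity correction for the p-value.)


Step 1: Combine and sort all 16 observations; assign midranks.
sorted (value, group): (9,Y), (11,Y), (12,X), (13,X), (14,X), (14,Y), (15,Y), (16,Y), (17,X), (23,X), (24,X), (27,Y), (28,X), (28,Y), (29,X), (32,Y)
ranks: 9->1, 11->2, 12->3, 13->4, 14->5.5, 14->5.5, 15->7, 16->8, 17->9, 23->10, 24->11, 27->12, 28->13.5, 28->13.5, 29->15, 32->16
Step 2: Rank sum for X: R1 = 3 + 4 + 5.5 + 9 + 10 + 11 + 13.5 + 15 = 71.
Step 3: U_X = R1 - n1(n1+1)/2 = 71 - 8*9/2 = 71 - 36 = 35.
       U_Y = n1*n2 - U_X = 64 - 35 = 29.
Step 4: Ties are present, so use the tie-corrected normal approximation (with continuity correction) for the p-value.
Step 5: p-value = 0.792597; compare to alpha = 0.05. fail to reject H0.

U_X = 35, p = 0.792597, fail to reject H0 at alpha = 0.05.


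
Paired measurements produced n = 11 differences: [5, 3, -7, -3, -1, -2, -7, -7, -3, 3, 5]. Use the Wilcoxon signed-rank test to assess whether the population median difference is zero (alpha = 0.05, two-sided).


Step 1: Drop any zero differences (none here) and take |d_i|.
|d| = [5, 3, 7, 3, 1, 2, 7, 7, 3, 3, 5]
Step 2: Midrank |d_i| (ties get averaged ranks).
ranks: |5|->7.5, |3|->4.5, |7|->10, |3|->4.5, |1|->1, |2|->2, |7|->10, |7|->10, |3|->4.5, |3|->4.5, |5|->7.5
Step 3: Attach original signs; sum ranks with positive sign and with negative sign.
W+ = 7.5 + 4.5 + 4.5 + 7.5 = 24
W- = 10 + 4.5 + 1 + 2 + 10 + 10 + 4.5 = 42
(Check: W+ + W- = 66 should equal n(n+1)/2 = 66.)
Step 4: Test statistic W = min(W+, W-) = 24.
Step 5: Ties in |d|, so use the tie-corrected normal approximation.
        E[W] = n(n+1)/4 = 11*12/4 = 33.
        Tie groups: |d|=3 (t=4), |d|=5 (t=2), |d|=7 (t=3); sum(t^3 - t) = 90.
        Var[W] = n(n+1)(2n+1)/24 - sum(t^3-t)/48 = 3036/24 - 90/48 = 124.625.
        z = (W - E[W]) / sqrt(Var[W]) = (24 - 33) / 11.1636 = -0.8062.
        Two-sided p = 2*Phi(z) = 0.420131.
Step 6: alpha = 0.05. fail to reject H0.

W+ = 24, W- = 42, W = min = 24, p = 0.420131, fail to reject H0.


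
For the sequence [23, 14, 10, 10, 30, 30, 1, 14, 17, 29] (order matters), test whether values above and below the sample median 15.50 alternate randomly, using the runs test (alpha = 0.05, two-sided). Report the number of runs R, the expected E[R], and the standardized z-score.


Step 1: Compute median = 15.50; label A = above, B = below.
Labels in order: ABBBAABBAA  (n_A = 5, n_B = 5)
Step 2: Count runs R = 5.
Step 3: Under H0 (random ordering), E[R] = 2*n_A*n_B/(n_A+n_B) + 1 = 2*5*5/10 + 1 = 6.0000.
        Var[R] = 2*n_A*n_B*(2*n_A*n_B - n_A - n_B) / ((n_A+n_B)^2 * (n_A+n_B-1)) = 2000/900 = 2.2222.
        SD[R] = 1.4907.
Step 4: Continuity-corrected z = (R + 0.5 - E[R]) / SD[R] = (5 + 0.5 - 6.0000) / 1.4907 = -0.3354.
Step 5: Two-sided p-value via normal approximation = 2*(1 - Phi(|z|)) = 0.737316.
Step 6: alpha = 0.05. fail to reject H0.

R = 5, z = -0.3354, p = 0.737316, fail to reject H0.


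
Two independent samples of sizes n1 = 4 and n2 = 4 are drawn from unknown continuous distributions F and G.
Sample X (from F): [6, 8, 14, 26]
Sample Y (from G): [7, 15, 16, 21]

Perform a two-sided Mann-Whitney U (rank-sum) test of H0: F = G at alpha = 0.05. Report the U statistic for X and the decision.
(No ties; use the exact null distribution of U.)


Step 1: Combine and sort all 8 observations; assign midranks.
sorted (value, group): (6,X), (7,Y), (8,X), (14,X), (15,Y), (16,Y), (21,Y), (26,X)
ranks: 6->1, 7->2, 8->3, 14->4, 15->5, 16->6, 21->7, 26->8
Step 2: Rank sum for X: R1 = 1 + 3 + 4 + 8 = 16.
Step 3: U_X = R1 - n1(n1+1)/2 = 16 - 4*5/2 = 16 - 10 = 6.
       U_Y = n1*n2 - U_X = 16 - 6 = 10.
Step 4: No ties, so the exact null distribution of U (based on enumerating the C(8,4) = 70 equally likely rank assignments) gives the two-sided p-value.
Step 5: p-value = 0.685714; compare to alpha = 0.05. fail to reject H0.

U_X = 6, p = 0.685714, fail to reject H0 at alpha = 0.05.


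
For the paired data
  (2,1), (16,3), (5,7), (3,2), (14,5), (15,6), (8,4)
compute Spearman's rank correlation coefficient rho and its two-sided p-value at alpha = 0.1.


Step 1: Rank x and y separately (midranks; no ties here).
rank(x): 2->1, 16->7, 5->3, 3->2, 14->5, 15->6, 8->4
rank(y): 1->1, 3->3, 7->7, 2->2, 5->5, 6->6, 4->4
Step 2: d_i = R_x(i) - R_y(i); compute d_i^2.
  (1-1)^2=0, (7-3)^2=16, (3-7)^2=16, (2-2)^2=0, (5-5)^2=0, (6-6)^2=0, (4-4)^2=0
sum(d^2) = 32.
Step 3: rho = 1 - 6*32 / (7*(7^2 - 1)) = 1 - 192/336 = 0.428571.
Step 4: Under H0, t = rho * sqrt((n-2)/(1-rho^2)) = 1.0607 ~ t(5).
Step 5: Two-sided p-value from the t-distribution with 5 df = 0.337368.
Step 6: alpha = 0.1. fail to reject H0.

rho = 0.4286, p = 0.337368, fail to reject H0 at alpha = 0.1.


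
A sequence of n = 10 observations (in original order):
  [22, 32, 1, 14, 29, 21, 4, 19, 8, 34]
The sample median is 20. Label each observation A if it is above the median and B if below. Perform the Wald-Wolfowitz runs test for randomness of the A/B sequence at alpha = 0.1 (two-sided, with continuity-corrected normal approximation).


Step 1: Compute median = 20; label A = above, B = below.
Labels in order: AABBAABBBA  (n_A = 5, n_B = 5)
Step 2: Count runs R = 5.
Step 3: Under H0 (random ordering), E[R] = 2*n_A*n_B/(n_A+n_B) + 1 = 2*5*5/10 + 1 = 6.0000.
        Var[R] = 2*n_A*n_B*(2*n_A*n_B - n_A - n_B) / ((n_A+n_B)^2 * (n_A+n_B-1)) = 2000/900 = 2.2222.
        SD[R] = 1.4907.
Step 4: Continuity-corrected z = (R + 0.5 - E[R]) / SD[R] = (5 + 0.5 - 6.0000) / 1.4907 = -0.3354.
Step 5: Two-sided p-value via normal approximation = 2*(1 - Phi(|z|)) = 0.737316.
Step 6: alpha = 0.1. fail to reject H0.

R = 5, z = -0.3354, p = 0.737316, fail to reject H0.


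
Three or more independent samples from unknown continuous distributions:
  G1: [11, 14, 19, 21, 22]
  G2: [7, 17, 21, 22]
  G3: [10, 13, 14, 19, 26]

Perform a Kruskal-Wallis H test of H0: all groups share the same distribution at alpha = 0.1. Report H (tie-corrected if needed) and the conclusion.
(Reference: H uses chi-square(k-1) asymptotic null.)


Step 1: Combine all N = 14 observations and assign midranks.
sorted (value, group, rank): (7,G2,1), (10,G3,2), (11,G1,3), (13,G3,4), (14,G1,5.5), (14,G3,5.5), (17,G2,7), (19,G1,8.5), (19,G3,8.5), (21,G1,10.5), (21,G2,10.5), (22,G1,12.5), (22,G2,12.5), (26,G3,14)
Step 2: Sum ranks within each group.
R_1 = 40 (n_1 = 5)
R_2 = 31 (n_2 = 4)
R_3 = 34 (n_3 = 5)
Step 3: H = 12/(N(N+1)) * sum(R_i^2/n_i) - 3(N+1)
     = 12/(14*15) * (40^2/5 + 31^2/4 + 34^2/5) - 3*15
     = 0.057143 * 791.45 - 45
     = 0.225714.
Step 4: Ties present; correction factor C = 1 - 24/(14^3 - 14) = 0.991209. Corrected H = 0.225714 / 0.991209 = 0.227716.
Step 5: Under H0, H ~ chi^2(2); p-value = 0.892385.
Step 6: alpha = 0.1. fail to reject H0.

H = 0.2277, df = 2, p = 0.892385, fail to reject H0.


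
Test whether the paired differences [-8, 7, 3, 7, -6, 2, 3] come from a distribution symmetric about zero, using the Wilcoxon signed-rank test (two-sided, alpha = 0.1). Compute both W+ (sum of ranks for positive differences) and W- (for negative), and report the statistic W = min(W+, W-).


Step 1: Drop any zero differences (none here) and take |d_i|.
|d| = [8, 7, 3, 7, 6, 2, 3]
Step 2: Midrank |d_i| (ties get averaged ranks).
ranks: |8|->7, |7|->5.5, |3|->2.5, |7|->5.5, |6|->4, |2|->1, |3|->2.5
Step 3: Attach original signs; sum ranks with positive sign and with negative sign.
W+ = 5.5 + 2.5 + 5.5 + 1 + 2.5 = 17
W- = 7 + 4 = 11
(Check: W+ + W- = 28 should equal n(n+1)/2 = 28.)
Step 4: Test statistic W = min(W+, W-) = 11.
Step 5: Ties in |d|, so use the tie-corrected normal approximation.
        E[W] = n(n+1)/4 = 7*8/4 = 14.
        Tie groups: |d|=3 (t=2), |d|=7 (t=2); sum(t^3 - t) = 12.
        Var[W] = n(n+1)(2n+1)/24 - sum(t^3-t)/48 = 840/24 - 12/48 = 34.75.
        z = (W - E[W]) / sqrt(Var[W]) = (11 - 14) / 5.8949 = -0.5089.
        Two-sided p = 2*Phi(z) = 0.610813.
Step 6: alpha = 0.1. fail to reject H0.

W+ = 17, W- = 11, W = min = 11, p = 0.610813, fail to reject H0.


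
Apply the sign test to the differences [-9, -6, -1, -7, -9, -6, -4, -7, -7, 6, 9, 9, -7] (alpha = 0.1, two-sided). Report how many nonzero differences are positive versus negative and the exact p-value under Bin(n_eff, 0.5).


Step 1: Discard zero differences. Original n = 13; n_eff = number of nonzero differences = 13.
Nonzero differences (with sign): -9, -6, -1, -7, -9, -6, -4, -7, -7, +6, +9, +9, -7
Step 2: Count signs: positive = 3, negative = 10.
Step 3: Under H0: P(positive) = 0.5, so the number of positives S ~ Bin(13, 0.5).
Step 4: Two-sided exact p-value = sum of Bin(13,0.5) probabilities at or below the observed probability = 0.092285.
Step 5: alpha = 0.1. reject H0.

n_eff = 13, pos = 3, neg = 10, p = 0.092285, reject H0.


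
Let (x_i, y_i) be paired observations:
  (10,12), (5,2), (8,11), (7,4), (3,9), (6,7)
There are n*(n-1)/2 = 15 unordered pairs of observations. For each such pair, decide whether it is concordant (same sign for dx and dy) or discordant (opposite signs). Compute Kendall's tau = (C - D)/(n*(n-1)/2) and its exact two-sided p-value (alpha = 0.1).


Step 1: Enumerate the 15 unordered pairs (i,j) with i<j and classify each by sign(x_j-x_i) * sign(y_j-y_i).
  (1,2):dx=-5,dy=-10->C; (1,3):dx=-2,dy=-1->C; (1,4):dx=-3,dy=-8->C; (1,5):dx=-7,dy=-3->C
  (1,6):dx=-4,dy=-5->C; (2,3):dx=+3,dy=+9->C; (2,4):dx=+2,dy=+2->C; (2,5):dx=-2,dy=+7->D
  (2,6):dx=+1,dy=+5->C; (3,4):dx=-1,dy=-7->C; (3,5):dx=-5,dy=-2->C; (3,6):dx=-2,dy=-4->C
  (4,5):dx=-4,dy=+5->D; (4,6):dx=-1,dy=+3->D; (5,6):dx=+3,dy=-2->D
Step 2: C = 11, D = 4, total pairs = 15.
Step 3: tau = (C - D)/(n(n-1)/2) = (11 - 4)/15 = 0.466667.
Step 4: Exact two-sided p-value (enumerate n! = 720 permutations of y under H0): p = 0.272222.
Step 5: alpha = 0.1. fail to reject H0.

tau_b = 0.4667 (C=11, D=4), p = 0.272222, fail to reject H0.


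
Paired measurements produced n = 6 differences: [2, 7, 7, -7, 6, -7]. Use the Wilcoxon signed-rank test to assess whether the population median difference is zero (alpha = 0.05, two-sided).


Step 1: Drop any zero differences (none here) and take |d_i|.
|d| = [2, 7, 7, 7, 6, 7]
Step 2: Midrank |d_i| (ties get averaged ranks).
ranks: |2|->1, |7|->4.5, |7|->4.5, |7|->4.5, |6|->2, |7|->4.5
Step 3: Attach original signs; sum ranks with positive sign and with negative sign.
W+ = 1 + 4.5 + 4.5 + 2 = 12
W- = 4.5 + 4.5 = 9
(Check: W+ + W- = 21 should equal n(n+1)/2 = 21.)
Step 4: Test statistic W = min(W+, W-) = 9.
Step 5: Ties in |d|, so use the tie-corrected normal approximation.
        E[W] = n(n+1)/4 = 6*7/4 = 10.5.
        Tie groups: |d|=7 (t=4); sum(t^3 - t) = 60.
        Var[W] = n(n+1)(2n+1)/24 - sum(t^3-t)/48 = 546/24 - 60/48 = 21.5.
        z = (W - E[W]) / sqrt(Var[W]) = (9 - 10.5) / 4.6368 = -0.3235.
        Two-sided p = 2*Phi(z) = 0.746318.
Step 6: alpha = 0.05. fail to reject H0.

W+ = 12, W- = 9, W = min = 9, p = 0.746318, fail to reject H0.


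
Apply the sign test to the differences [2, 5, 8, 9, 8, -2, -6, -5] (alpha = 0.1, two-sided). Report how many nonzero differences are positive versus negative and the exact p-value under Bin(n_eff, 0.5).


Step 1: Discard zero differences. Original n = 8; n_eff = number of nonzero differences = 8.
Nonzero differences (with sign): +2, +5, +8, +9, +8, -2, -6, -5
Step 2: Count signs: positive = 5, negative = 3.
Step 3: Under H0: P(positive) = 0.5, so the number of positives S ~ Bin(8, 0.5).
Step 4: Two-sided exact p-value = sum of Bin(8,0.5) probabilities at or below the observed probability = 0.726562.
Step 5: alpha = 0.1. fail to reject H0.

n_eff = 8, pos = 5, neg = 3, p = 0.726562, fail to reject H0.


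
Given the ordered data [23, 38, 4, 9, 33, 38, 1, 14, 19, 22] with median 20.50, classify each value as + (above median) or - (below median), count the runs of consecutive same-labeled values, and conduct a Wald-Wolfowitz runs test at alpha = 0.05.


Step 1: Compute median = 20.50; label A = above, B = below.
Labels in order: AABBAABBBA  (n_A = 5, n_B = 5)
Step 2: Count runs R = 5.
Step 3: Under H0 (random ordering), E[R] = 2*n_A*n_B/(n_A+n_B) + 1 = 2*5*5/10 + 1 = 6.0000.
        Var[R] = 2*n_A*n_B*(2*n_A*n_B - n_A - n_B) / ((n_A+n_B)^2 * (n_A+n_B-1)) = 2000/900 = 2.2222.
        SD[R] = 1.4907.
Step 4: Continuity-corrected z = (R + 0.5 - E[R]) / SD[R] = (5 + 0.5 - 6.0000) / 1.4907 = -0.3354.
Step 5: Two-sided p-value via normal approximation = 2*(1 - Phi(|z|)) = 0.737316.
Step 6: alpha = 0.05. fail to reject H0.

R = 5, z = -0.3354, p = 0.737316, fail to reject H0.


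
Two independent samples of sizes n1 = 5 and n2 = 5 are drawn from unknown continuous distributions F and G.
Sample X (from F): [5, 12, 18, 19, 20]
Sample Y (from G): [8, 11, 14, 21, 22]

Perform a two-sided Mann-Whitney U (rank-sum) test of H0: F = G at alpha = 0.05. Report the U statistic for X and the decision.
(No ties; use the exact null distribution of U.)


Step 1: Combine and sort all 10 observations; assign midranks.
sorted (value, group): (5,X), (8,Y), (11,Y), (12,X), (14,Y), (18,X), (19,X), (20,X), (21,Y), (22,Y)
ranks: 5->1, 8->2, 11->3, 12->4, 14->5, 18->6, 19->7, 20->8, 21->9, 22->10
Step 2: Rank sum for X: R1 = 1 + 4 + 6 + 7 + 8 = 26.
Step 3: U_X = R1 - n1(n1+1)/2 = 26 - 5*6/2 = 26 - 15 = 11.
       U_Y = n1*n2 - U_X = 25 - 11 = 14.
Step 4: No ties, so the exact null distribution of U (based on enumerating the C(10,5) = 252 equally likely rank assignments) gives the two-sided p-value.
Step 5: p-value = 0.841270; compare to alpha = 0.05. fail to reject H0.

U_X = 11, p = 0.841270, fail to reject H0 at alpha = 0.05.


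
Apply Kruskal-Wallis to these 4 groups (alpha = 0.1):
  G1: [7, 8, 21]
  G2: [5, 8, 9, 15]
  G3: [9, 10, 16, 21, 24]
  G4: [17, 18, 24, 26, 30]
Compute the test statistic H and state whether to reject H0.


Step 1: Combine all N = 17 observations and assign midranks.
sorted (value, group, rank): (5,G2,1), (7,G1,2), (8,G1,3.5), (8,G2,3.5), (9,G2,5.5), (9,G3,5.5), (10,G3,7), (15,G2,8), (16,G3,9), (17,G4,10), (18,G4,11), (21,G1,12.5), (21,G3,12.5), (24,G3,14.5), (24,G4,14.5), (26,G4,16), (30,G4,17)
Step 2: Sum ranks within each group.
R_1 = 18 (n_1 = 3)
R_2 = 18 (n_2 = 4)
R_3 = 48.5 (n_3 = 5)
R_4 = 68.5 (n_4 = 5)
Step 3: H = 12/(N(N+1)) * sum(R_i^2/n_i) - 3(N+1)
     = 12/(17*18) * (18^2/3 + 18^2/4 + 48.5^2/5 + 68.5^2/5) - 3*18
     = 0.039216 * 1597.9 - 54
     = 8.662745.
Step 4: Ties present; correction factor C = 1 - 24/(17^3 - 17) = 0.995098. Corrected H = 8.662745 / 0.995098 = 8.705419.
Step 5: Under H0, H ~ chi^2(3); p-value = 0.033475.
Step 6: alpha = 0.1. reject H0.

H = 8.7054, df = 3, p = 0.033475, reject H0.


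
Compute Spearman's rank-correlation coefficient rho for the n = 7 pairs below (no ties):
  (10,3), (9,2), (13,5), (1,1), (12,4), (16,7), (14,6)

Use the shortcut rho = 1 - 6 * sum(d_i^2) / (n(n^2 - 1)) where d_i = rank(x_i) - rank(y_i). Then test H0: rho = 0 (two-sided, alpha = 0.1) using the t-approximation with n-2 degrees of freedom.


Step 1: Rank x and y separately (midranks; no ties here).
rank(x): 10->3, 9->2, 13->5, 1->1, 12->4, 16->7, 14->6
rank(y): 3->3, 2->2, 5->5, 1->1, 4->4, 7->7, 6->6
Step 2: d_i = R_x(i) - R_y(i); compute d_i^2.
  (3-3)^2=0, (2-2)^2=0, (5-5)^2=0, (1-1)^2=0, (4-4)^2=0, (7-7)^2=0, (6-6)^2=0
sum(d^2) = 0.
Step 3: rho = 1 - 6*0 / (7*(7^2 - 1)) = 1 - 0/336 = 1.000000.
Step 5: Two-sided p-value from the t-distribution with 5 df = 0.000000.
Step 6: alpha = 0.1. reject H0.

rho = 1.0000, p = 0.000000, reject H0 at alpha = 0.1.


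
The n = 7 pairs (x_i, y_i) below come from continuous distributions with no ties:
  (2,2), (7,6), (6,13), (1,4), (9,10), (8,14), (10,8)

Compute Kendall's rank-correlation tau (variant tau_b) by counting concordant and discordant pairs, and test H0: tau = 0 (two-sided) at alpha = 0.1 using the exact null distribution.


Step 1: Enumerate the 21 unordered pairs (i,j) with i<j and classify each by sign(x_j-x_i) * sign(y_j-y_i).
  (1,2):dx=+5,dy=+4->C; (1,3):dx=+4,dy=+11->C; (1,4):dx=-1,dy=+2->D; (1,5):dx=+7,dy=+8->C
  (1,6):dx=+6,dy=+12->C; (1,7):dx=+8,dy=+6->C; (2,3):dx=-1,dy=+7->D; (2,4):dx=-6,dy=-2->C
  (2,5):dx=+2,dy=+4->C; (2,6):dx=+1,dy=+8->C; (2,7):dx=+3,dy=+2->C; (3,4):dx=-5,dy=-9->C
  (3,5):dx=+3,dy=-3->D; (3,6):dx=+2,dy=+1->C; (3,7):dx=+4,dy=-5->D; (4,5):dx=+8,dy=+6->C
  (4,6):dx=+7,dy=+10->C; (4,7):dx=+9,dy=+4->C; (5,6):dx=-1,dy=+4->D; (5,7):dx=+1,dy=-2->D
  (6,7):dx=+2,dy=-6->D
Step 2: C = 14, D = 7, total pairs = 21.
Step 3: tau = (C - D)/(n(n-1)/2) = (14 - 7)/21 = 0.333333.
Step 4: Exact two-sided p-value (enumerate n! = 5040 permutations of y under H0): p = 0.381349.
Step 5: alpha = 0.1. fail to reject H0.

tau_b = 0.3333 (C=14, D=7), p = 0.381349, fail to reject H0.


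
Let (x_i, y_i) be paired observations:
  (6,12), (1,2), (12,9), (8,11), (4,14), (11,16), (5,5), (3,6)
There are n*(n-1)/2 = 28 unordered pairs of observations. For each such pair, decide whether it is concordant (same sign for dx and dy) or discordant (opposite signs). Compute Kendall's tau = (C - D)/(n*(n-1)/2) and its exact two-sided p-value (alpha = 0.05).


Step 1: Enumerate the 28 unordered pairs (i,j) with i<j and classify each by sign(x_j-x_i) * sign(y_j-y_i).
  (1,2):dx=-5,dy=-10->C; (1,3):dx=+6,dy=-3->D; (1,4):dx=+2,dy=-1->D; (1,5):dx=-2,dy=+2->D
  (1,6):dx=+5,dy=+4->C; (1,7):dx=-1,dy=-7->C; (1,8):dx=-3,dy=-6->C; (2,3):dx=+11,dy=+7->C
  (2,4):dx=+7,dy=+9->C; (2,5):dx=+3,dy=+12->C; (2,6):dx=+10,dy=+14->C; (2,7):dx=+4,dy=+3->C
  (2,8):dx=+2,dy=+4->C; (3,4):dx=-4,dy=+2->D; (3,5):dx=-8,dy=+5->D; (3,6):dx=-1,dy=+7->D
  (3,7):dx=-7,dy=-4->C; (3,8):dx=-9,dy=-3->C; (4,5):dx=-4,dy=+3->D; (4,6):dx=+3,dy=+5->C
  (4,7):dx=-3,dy=-6->C; (4,8):dx=-5,dy=-5->C; (5,6):dx=+7,dy=+2->C; (5,7):dx=+1,dy=-9->D
  (5,8):dx=-1,dy=-8->C; (6,7):dx=-6,dy=-11->C; (6,8):dx=-8,dy=-10->C; (7,8):dx=-2,dy=+1->D
Step 2: C = 19, D = 9, total pairs = 28.
Step 3: tau = (C - D)/(n(n-1)/2) = (19 - 9)/28 = 0.357143.
Step 4: Exact two-sided p-value (enumerate n! = 40320 permutations of y under H0): p = 0.275099.
Step 5: alpha = 0.05. fail to reject H0.

tau_b = 0.3571 (C=19, D=9), p = 0.275099, fail to reject H0.
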